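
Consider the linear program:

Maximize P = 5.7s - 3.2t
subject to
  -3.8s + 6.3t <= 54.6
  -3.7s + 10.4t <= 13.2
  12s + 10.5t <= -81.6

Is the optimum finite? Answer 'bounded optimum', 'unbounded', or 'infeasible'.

From the feasible point (-48468/1621, -15186/1621), moving in the direction (10.5, -12) keeps every constraint satisfied while P increases without bound.

unbounded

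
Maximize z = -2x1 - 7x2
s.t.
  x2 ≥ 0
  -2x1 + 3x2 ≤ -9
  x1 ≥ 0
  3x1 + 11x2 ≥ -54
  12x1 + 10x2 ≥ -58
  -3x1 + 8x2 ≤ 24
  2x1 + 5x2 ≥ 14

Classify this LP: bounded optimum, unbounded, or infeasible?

Corner points and z = -2x1 - 7x2:
  (7, 0) → z = -14
  (144/7, 75/7) → z = -813/7
  (87/16, 5/8) → z = -61/4
The feasible region has finitely many vertices and no improving ray; the maximum is -14 at (7, 0).

bounded optimum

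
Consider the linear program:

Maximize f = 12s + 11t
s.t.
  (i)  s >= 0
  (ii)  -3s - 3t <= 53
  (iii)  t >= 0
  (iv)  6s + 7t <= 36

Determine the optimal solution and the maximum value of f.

s = 6, t = 0, maximum f = 72

Vertices and f = 12s + 11t:
  (0, 0) → f = 0
  (0, 36/7) → f = 396/7
  (6, 0) → f = 72

The binding constraints are t = 0 and 6s + 7t = 36.
Solving simultaneously gives s = 6, t = 0.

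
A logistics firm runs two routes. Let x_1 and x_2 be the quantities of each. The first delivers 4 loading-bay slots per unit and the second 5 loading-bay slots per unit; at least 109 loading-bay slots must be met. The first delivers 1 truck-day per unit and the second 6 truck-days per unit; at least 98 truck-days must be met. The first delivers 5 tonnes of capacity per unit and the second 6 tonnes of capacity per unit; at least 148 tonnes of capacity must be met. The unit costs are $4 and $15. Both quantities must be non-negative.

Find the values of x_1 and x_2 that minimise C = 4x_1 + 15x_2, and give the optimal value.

x_1 = 25/2, x_2 = 57/4, minimum C = 1055/4

Vertices and C = 4x_1 + 15x_2:
  (0, 74/3) → C = 370
  (98, 0) → C = 392
  (25/2, 57/4) → C = 1055/4
The feasible region is unbounded (it extends along (0, 1), (1, 0)), but C strictly increases along every unbounded feasible direction, so there is no improving ray and the minimum is attained at a vertex.

The binding constraints are x_1 + 6x_2 = 98 and 5x_1 + 6x_2 = 148.
Solving simultaneously gives x_1 = 25/2, x_2 = 57/4.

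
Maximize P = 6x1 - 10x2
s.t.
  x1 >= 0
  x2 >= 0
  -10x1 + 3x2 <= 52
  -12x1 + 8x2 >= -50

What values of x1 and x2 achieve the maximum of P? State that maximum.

Extreme points and P = 6x1 - 10x2:
  (0, 0) → P = 0
  (0, 52/3) → P = -520/3
  (25/6, 0) → P = 25
The feasible region is unbounded (it extends along (3, 10), (2, 3)), but P strictly decreases along every unbounded feasible direction, so there is no improving ray and the maximum is attained at a vertex.

x1 = 25/6, x2 = 0, maximum P = 25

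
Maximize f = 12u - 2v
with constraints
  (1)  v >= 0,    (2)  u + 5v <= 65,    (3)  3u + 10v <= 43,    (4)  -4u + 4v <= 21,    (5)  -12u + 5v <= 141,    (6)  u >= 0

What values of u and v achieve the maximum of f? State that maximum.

u = 43/3, v = 0, maximum f = 172

Feasible corners and f = 12u - 2v:
  (43/3, 0) → f = 172
  (0, 0) → f = 0
  (0, 43/10) → f = -43/5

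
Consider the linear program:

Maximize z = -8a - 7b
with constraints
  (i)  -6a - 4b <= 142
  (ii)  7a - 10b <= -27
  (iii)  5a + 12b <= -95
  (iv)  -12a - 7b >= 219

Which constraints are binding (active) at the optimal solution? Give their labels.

(i) and (ii)

Vertices and z = -8a - 7b:
  (-191/11, -104/11) → z = 2256/11
  (-331/13, 35/13) → z = 2403/13
  (-183/13, -93/13) → z = 2115/13
  (-1963/109, -45/109) → z = 16019/109

The maximum is at (-191/11, -104/11). Substituting into each constraint, equality holds for (i) and (ii); the remaining constraints have slack.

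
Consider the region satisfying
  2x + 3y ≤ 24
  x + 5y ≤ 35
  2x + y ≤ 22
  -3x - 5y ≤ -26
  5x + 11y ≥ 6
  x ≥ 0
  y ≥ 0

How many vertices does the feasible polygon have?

The feasible vertices (each the meet of two boundaries and inside every other half-plane) are:
  (15/7, 46/7)
  (21/2, 1)
  (0, 7)
  (11, 0)
  (0, 26/5)
  (26/3, 0)

6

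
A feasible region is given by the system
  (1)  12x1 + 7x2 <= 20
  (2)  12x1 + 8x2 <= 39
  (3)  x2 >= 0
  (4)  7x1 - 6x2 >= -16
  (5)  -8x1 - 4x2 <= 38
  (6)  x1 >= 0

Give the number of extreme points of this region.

4

Of the 15 pairwise boundary intersections, those satisfying every inequality are:
  (5/3, 0)
  (8/121, 332/121)
  (0, 0)
  (0, 8/3)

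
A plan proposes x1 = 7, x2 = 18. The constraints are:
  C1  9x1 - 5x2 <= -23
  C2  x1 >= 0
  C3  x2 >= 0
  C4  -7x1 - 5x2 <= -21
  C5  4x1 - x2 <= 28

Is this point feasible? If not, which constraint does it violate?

feasible

C1: -27 ≤ -23 ✓
C2: 7 ≥ 0 ✓
C3: 18 ≥ 0 ✓
C4: -139 ≤ -21 ✓
C5: 10 ≤ 28 ✓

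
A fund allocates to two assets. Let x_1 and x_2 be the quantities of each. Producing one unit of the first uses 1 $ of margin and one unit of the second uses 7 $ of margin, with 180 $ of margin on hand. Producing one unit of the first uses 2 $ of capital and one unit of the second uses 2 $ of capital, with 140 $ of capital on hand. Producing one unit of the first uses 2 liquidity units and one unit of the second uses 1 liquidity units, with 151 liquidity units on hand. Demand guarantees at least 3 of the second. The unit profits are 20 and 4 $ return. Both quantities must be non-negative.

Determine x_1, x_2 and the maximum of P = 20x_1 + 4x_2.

Extreme points and P = 20x_1 + 4x_2:
  (0, 180/7) → P = 720/7
  (0, 3) → P = 12
  (155/3, 55/3) → P = 3320/3
  (67, 3) → P = 1352

The binding constraints are 2x_1 + 2x_2 = 140 and x_2 = 3.
Solving simultaneously gives x_1 = 67, x_2 = 3.

x_1 = 67, x_2 = 3, maximum P = 1352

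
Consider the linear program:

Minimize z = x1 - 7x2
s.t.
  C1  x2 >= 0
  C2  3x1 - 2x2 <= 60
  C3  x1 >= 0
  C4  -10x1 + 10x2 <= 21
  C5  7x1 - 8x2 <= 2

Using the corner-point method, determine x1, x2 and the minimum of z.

The optimum lies where 3x1 - 2x2 = 60 and -10x1 + 10x2 = 21.
Solving simultaneously gives x1 = 321/5, x2 = 663/10.

x1 = 321/5, x2 = 663/10, minimum z = -3999/10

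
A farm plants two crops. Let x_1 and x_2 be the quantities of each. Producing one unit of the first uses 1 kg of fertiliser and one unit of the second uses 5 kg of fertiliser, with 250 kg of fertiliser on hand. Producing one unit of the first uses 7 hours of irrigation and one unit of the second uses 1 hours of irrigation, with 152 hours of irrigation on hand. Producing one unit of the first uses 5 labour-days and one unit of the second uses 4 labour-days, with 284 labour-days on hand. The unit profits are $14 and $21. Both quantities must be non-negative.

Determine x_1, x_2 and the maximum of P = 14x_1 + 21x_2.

Vertices and P = 14x_1 + 21x_2:
  (0, 0) → P = 0
  (0, 50) → P = 1050
  (152/7, 0) → P = 304
  (15, 47) → P = 1197

The binding constraints are x_1 + 5x_2 = 250 and 7x_1 + x_2 = 152.
Solving simultaneously gives x_1 = 15, x_2 = 47.

x_1 = 15, x_2 = 47, maximum P = 1197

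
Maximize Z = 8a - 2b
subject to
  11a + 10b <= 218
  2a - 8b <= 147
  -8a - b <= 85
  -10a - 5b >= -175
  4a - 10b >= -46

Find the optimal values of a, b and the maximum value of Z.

a = 427/18, b = -112/9, maximum Z = 644/3

The binding constraints are 2a - 8b = 147 and -10a - 5b = -175.
Solving simultaneously gives a = 427/18, b = -112/9.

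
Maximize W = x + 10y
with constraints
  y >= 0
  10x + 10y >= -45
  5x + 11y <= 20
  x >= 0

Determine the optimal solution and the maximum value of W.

Feasible corners and W = x + 10y:
  (4, 0) → W = 4
  (0, 0) → W = 0
  (0, 20/11) → W = 200/11

The optimum lies where 5x + 11y = 20 and x = 0.
Solving simultaneously gives x = 0, y = 20/11.

x = 0, y = 20/11, maximum W = 200/11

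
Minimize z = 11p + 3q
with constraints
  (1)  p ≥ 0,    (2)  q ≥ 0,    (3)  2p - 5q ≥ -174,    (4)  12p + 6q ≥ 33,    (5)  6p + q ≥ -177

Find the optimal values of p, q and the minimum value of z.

p = 0, q = 11/2, minimum z = 33/2

The feasible region is unbounded (it extends along (1, 0), (5, 2)), but z strictly increases along every unbounded feasible direction, so there is no improving ray and the minimum is attained at a vertex.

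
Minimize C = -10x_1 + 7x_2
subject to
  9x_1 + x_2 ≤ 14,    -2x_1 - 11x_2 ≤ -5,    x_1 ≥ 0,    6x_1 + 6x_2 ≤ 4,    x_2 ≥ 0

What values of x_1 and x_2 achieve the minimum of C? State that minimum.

x_1 = 7/27, x_2 = 11/27, minimum C = 7/27

Extreme points and C = -10x_1 + 7x_2:
  (0, 5/11) → C = 35/11
  (7/27, 11/27) → C = 7/27
  (0, 2/3) → C = 14/3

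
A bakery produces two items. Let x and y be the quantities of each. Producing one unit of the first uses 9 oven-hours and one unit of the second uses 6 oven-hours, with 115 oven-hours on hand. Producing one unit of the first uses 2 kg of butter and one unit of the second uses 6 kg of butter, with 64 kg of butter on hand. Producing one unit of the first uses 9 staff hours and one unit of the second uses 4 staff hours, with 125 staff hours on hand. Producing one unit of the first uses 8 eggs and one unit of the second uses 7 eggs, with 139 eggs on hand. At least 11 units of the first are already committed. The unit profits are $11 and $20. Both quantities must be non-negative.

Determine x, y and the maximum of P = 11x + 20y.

Corner points and P = 11x + 20y:
  (115/9, 0) → P = 1265/9
  (11, 0) → P = 121
  (11, 8/3) → P = 523/3

The optimum lies where 9x + 6y = 115 and x = 11.
Solving simultaneously gives x = 11, y = 8/3.

x = 11, y = 8/3, maximum P = 523/3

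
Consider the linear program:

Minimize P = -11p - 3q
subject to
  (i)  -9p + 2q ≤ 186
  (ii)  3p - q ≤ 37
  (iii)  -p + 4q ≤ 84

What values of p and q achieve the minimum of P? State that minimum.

Vertices and P = -11p - 3q:
  (-260/3, -297) → P = 5533/3
  (-288/17, 285/17) → P = 2313/17
  (232/11, 289/11) → P = -3419/11

p = 232/11, q = 289/11, minimum P = -3419/11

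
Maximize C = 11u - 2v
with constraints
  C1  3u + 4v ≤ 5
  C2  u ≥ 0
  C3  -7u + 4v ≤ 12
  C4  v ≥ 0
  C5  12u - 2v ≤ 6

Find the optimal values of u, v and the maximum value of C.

u = 1/2, v = 0, maximum C = 11/2

Feasible corners and C = 11u - 2v:
  (0, 5/4) → C = -5/2
  (17/27, 7/9) → C = 145/27
  (0, 0) → C = 0
  (1/2, 0) → C = 11/2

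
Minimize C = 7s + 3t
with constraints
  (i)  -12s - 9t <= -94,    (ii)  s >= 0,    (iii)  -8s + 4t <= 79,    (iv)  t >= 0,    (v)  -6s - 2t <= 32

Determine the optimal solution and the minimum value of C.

s = 0, t = 94/9, minimum C = 94/3

Feasible corners and C = 7s + 3t:
  (0, 94/9) → C = 94/3
  (47/6, 0) → C = 329/6
  (0, 79/4) → C = 237/4
The feasible region is unbounded (it extends along (1, 2), (1, 0)), but C strictly increases along every unbounded feasible direction, so there is no improving ray and the minimum is attained at a vertex.

The optimum lies where -12s - 9t = -94 and s = 0.
Solving simultaneously gives s = 0, t = 94/9.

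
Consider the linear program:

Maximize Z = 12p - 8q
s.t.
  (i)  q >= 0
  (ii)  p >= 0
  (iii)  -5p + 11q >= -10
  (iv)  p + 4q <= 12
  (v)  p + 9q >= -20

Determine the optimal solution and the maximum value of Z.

Extreme points and Z = 12p - 8q:
  (0, 0) → Z = 0
  (2, 0) → Z = 24
  (0, 3) → Z = -24
  (172/31, 50/31) → Z = 1664/31

The optimum lies where -5p + 11q = -10 and p + 4q = 12.
Solving simultaneously gives p = 172/31, q = 50/31.

p = 172/31, q = 50/31, maximum Z = 1664/31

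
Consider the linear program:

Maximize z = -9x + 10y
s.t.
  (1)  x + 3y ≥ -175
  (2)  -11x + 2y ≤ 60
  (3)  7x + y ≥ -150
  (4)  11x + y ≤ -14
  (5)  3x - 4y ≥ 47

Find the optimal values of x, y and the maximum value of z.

Corner points and z = -9x + 10y:
  (-55/4, -215/4) → z = -1655/4
  (133/32, -1911/32) → z = -20307/32
  (-72/5, -246/5) → z = -1812/5
  (-167/19, -697/38) → z = -1982/19
  (-9/47, -559/47) → z = -5509/47

The optimum lies where -11x + 2y = 60 and 3x - 4y = 47.
Solving simultaneously gives x = -167/19, y = -697/38.

x = -167/19, y = -697/38, maximum z = -1982/19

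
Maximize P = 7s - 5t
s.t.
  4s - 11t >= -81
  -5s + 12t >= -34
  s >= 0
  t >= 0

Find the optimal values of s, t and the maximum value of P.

s = 1346/7, t = 541/7, maximum P = 6717/7

Corner points and P = 7s - 5t:
  (1346/7, 541/7) → P = 6717/7
  (0, 81/11) → P = -405/11
  (34/5, 0) → P = 238/5
  (0, 0) → P = 0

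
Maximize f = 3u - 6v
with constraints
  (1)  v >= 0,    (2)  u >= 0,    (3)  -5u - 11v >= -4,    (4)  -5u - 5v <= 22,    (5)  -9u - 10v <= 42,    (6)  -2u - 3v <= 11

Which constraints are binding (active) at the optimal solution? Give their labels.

Extreme points and f = 3u - 6v:
  (0, 0) → f = 0
  (4/5, 0) → f = 12/5
  (0, 4/11) → f = -24/11

The maximum is at (4/5, 0). Substituting into each constraint, equality holds for (1) and (3); the remaining constraints have slack.

(1) and (3)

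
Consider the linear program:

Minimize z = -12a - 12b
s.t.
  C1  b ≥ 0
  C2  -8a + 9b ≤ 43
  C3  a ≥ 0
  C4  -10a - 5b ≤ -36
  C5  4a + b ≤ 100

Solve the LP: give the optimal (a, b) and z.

a = 857/44, b = 243/11, minimum z = -5487/11

Corner points and z = -12a - 12b:
  (18/5, 0) → z = -216/5
  (25, 0) → z = -300
  (109/130, 359/65) → z = -4962/65
  (857/44, 243/11) → z = -5487/11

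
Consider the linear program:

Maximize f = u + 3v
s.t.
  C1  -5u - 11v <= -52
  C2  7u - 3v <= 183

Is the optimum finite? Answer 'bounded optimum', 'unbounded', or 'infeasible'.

unbounded

From the feasible point (2169/92, -551/92), moving in the direction (3, 7) keeps every constraint satisfied while f increases without bound.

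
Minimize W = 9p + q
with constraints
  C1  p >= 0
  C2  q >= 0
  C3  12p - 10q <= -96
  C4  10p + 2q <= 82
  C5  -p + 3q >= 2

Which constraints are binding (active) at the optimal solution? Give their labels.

C1 and C3

Vertices and W = 9p + q:
  (0, 48/5) → W = 48/5
  (0, 41) → W = 41
  (157/31, 486/31) → W = 1899/31

The minimum is at (0, 48/5). Substituting into each constraint, equality holds for C1 and C3; the remaining constraints have slack.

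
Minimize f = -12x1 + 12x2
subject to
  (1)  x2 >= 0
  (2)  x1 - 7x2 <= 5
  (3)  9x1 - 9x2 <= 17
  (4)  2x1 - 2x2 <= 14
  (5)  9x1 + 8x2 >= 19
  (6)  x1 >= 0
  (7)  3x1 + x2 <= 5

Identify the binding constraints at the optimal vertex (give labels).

Extreme points and f = -12x1 + 12x2:
  (0, 19/8) → f = 57/2
  (7/5, 4/5) → f = -36/5
  (0, 5) → f = 60

The minimum is at (7/5, 4/5). Substituting into each constraint, equality holds for (5) and (7); the remaining constraints have slack.

(5) and (7)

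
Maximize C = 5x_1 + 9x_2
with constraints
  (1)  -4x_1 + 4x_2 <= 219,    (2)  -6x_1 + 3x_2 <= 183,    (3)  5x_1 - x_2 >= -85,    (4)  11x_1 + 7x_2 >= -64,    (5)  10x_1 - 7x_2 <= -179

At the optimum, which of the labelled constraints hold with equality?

Extreme points and C = 5x_1 + 9x_2:
  (-25/4, 97/2) → C = 1621/4
  (817/12, 737/6) → C = 17351/12
  (-8, 45) → C = 365
  (-659/46, 615/46) → C = 1120/23
  (-81/7, 443/49) → C = 1152/49

The maximum is at (817/12, 737/6). Substituting into each constraint, equality holds for (1) and (5); the remaining constraints have slack.

(1) and (5)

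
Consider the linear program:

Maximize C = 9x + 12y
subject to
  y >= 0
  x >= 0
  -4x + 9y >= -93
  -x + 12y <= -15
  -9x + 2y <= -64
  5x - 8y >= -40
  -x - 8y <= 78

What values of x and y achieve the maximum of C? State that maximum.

The optimum lies where -4x + 9y = -93 and -x + 12y = -15.
Solving simultaneously gives x = 327/13, y = 11/13.

x = 327/13, y = 11/13, maximum C = 3075/13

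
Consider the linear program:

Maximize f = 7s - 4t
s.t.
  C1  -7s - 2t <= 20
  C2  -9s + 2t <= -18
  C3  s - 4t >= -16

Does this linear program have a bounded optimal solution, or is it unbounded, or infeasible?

From the feasible point (-1/8, -153/16), moving in the direction (2, -7) keeps every constraint satisfied while f increases without bound.

unbounded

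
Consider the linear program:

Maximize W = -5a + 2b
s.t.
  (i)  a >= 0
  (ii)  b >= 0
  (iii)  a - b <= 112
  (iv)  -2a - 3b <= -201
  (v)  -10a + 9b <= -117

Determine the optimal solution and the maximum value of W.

Corner points and W = -5a + 2b:
  (112, 0) → W = -560
  (201/2, 0) → W = -1005/2
  (45, 37) → W = -151
The feasible region is unbounded (it extends along (9, 10), (1, 1)), but W strictly decreases along every unbounded feasible direction, so there is no improving ray and the maximum is attained at a vertex.

The optimum lies where -2a - 3b = -201 and -10a + 9b = -117.
Solving simultaneously gives a = 45, b = 37.

a = 45, b = 37, maximum W = -151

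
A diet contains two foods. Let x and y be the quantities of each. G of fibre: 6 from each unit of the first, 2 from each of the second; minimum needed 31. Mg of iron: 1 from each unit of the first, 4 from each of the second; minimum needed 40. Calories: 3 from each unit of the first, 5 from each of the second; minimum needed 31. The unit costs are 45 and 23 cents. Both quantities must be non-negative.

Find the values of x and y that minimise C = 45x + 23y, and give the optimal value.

Vertices and C = 45x + 23y:
  (0, 31/2) → C = 713/2
  (40, 0) → C = 1800
  (2, 19/2) → C = 617/2
The feasible region is unbounded (it extends along (0, 1), (1, 0)), but C strictly increases along every unbounded feasible direction, so there is no improving ray and the minimum is attained at a vertex.

The binding constraints are 6x + 2y = 31 and x + 4y = 40.
Solving simultaneously gives x = 2, y = 19/2.

x = 2, y = 19/2, minimum C = 617/2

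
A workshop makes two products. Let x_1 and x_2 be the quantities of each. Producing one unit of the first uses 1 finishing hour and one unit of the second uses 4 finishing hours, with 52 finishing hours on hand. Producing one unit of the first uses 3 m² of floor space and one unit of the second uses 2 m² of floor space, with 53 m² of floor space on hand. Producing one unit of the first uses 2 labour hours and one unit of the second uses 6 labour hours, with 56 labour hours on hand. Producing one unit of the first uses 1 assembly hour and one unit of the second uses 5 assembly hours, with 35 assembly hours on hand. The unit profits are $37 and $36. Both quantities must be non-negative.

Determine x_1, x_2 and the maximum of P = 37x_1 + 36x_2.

Extreme points and P = 37x_1 + 36x_2:
  (0, 0) → P = 0
  (0, 7) → P = 252
  (53/3, 0) → P = 1961/3
  (15, 4) → P = 699

The binding constraints are 3x_1 + 2x_2 = 53 and x_1 + 5x_2 = 35.
Solving simultaneously gives x_1 = 15, x_2 = 4.

x_1 = 15, x_2 = 4, maximum P = 699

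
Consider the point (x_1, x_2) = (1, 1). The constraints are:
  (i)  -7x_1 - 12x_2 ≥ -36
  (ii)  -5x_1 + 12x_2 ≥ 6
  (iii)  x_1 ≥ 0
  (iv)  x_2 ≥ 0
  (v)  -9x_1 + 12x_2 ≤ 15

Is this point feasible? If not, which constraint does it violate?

feasible

(i): -19 ≥ -36 ✓
(ii): 7 ≥ 6 ✓
(iii): 1 ≥ 0 ✓
(iv): 1 ≥ 0 ✓
(v): 3 ≤ 15 ✓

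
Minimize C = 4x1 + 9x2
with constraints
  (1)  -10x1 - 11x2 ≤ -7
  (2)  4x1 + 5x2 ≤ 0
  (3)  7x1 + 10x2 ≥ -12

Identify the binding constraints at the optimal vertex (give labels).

(2) and (3)

Vertices and C = 4x1 + 9x2:
  (35/6, -14/3) → C = -56/3
  (202/23, -169/23) → C = -31
  (12, -48/5) → C = -192/5

The minimum is at (12, -48/5). Substituting into each constraint, equality holds for (2) and (3); the remaining constraints have slack.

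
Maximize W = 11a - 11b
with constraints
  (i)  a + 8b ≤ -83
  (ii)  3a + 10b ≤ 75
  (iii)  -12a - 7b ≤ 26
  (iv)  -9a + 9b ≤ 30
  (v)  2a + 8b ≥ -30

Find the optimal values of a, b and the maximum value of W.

Vertices and W = 11a - 11b:
  (715/7, -162/7) → W = 9647/7
  (53, -17) → W = 770
  (225, -60) → W = 3135

At the optimal vertex, 3a + 10b = 75 and 2a + 8b = -30.
Solving simultaneously gives a = 225, b = -60.

a = 225, b = -60, maximum W = 3135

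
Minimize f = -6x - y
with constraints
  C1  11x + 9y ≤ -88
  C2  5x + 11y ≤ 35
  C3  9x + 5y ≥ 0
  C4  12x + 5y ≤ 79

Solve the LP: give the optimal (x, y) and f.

x = 79/3, y = -237/5, minimum f = -553/5

Extreme points and f = -6x - y:
  (220/13, -396/13) → f = -924/13
  (1151/53, -1925/53) → f = -4981/53
  (79/3, -237/5) → f = -553/5

The optimum lies where 9x + 5y = 0 and 12x + 5y = 79.
Solving simultaneously gives x = 79/3, y = -237/5.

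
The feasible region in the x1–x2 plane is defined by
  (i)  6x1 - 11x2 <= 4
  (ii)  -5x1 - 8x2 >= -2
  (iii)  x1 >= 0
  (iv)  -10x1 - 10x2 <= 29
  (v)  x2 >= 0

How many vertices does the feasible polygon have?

3

Pairwise boundary intersections that survive every other constraint:
  (0, 1/4)
  (2/5, 0)
  (0, 0)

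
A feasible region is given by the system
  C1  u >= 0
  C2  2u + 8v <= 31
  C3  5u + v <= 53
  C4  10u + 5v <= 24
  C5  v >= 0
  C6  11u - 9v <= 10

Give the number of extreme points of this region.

Of the 15 pairwise boundary intersections, those satisfying every inequality are:
  (0, 31/8)
  (0, 0)
  (37/70, 131/35)
  (266/145, 164/145)
  (10/11, 0)

5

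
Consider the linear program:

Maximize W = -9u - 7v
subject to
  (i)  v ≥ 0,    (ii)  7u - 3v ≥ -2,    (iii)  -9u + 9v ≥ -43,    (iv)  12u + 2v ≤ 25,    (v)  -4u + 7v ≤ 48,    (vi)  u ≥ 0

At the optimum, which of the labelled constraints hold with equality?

(i) and (vi)

Corner points and W = -9u - 7v:
  (25/12, 0) → W = -75/4
  (0, 0) → W = 0
  (71/50, 199/50) → W = -1016/25
  (0, 2/3) → W = -14/3

The maximum is at (0, 0). Substituting into each constraint, equality holds for (i) and (vi); the remaining constraints have slack.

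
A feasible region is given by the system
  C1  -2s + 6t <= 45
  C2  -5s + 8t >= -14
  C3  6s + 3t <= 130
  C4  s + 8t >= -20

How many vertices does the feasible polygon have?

Of the 6 pairwise boundary intersections, those satisfying every inequality are:
  (215/14, 265/21)
  (-240/11, 5/22)
  (1082/63, 566/63)
  (-1, -19/8)

4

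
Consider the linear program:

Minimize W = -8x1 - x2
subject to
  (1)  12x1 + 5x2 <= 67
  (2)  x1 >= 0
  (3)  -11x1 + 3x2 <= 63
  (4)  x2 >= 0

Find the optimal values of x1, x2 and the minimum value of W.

x1 = 67/12, x2 = 0, minimum W = -134/3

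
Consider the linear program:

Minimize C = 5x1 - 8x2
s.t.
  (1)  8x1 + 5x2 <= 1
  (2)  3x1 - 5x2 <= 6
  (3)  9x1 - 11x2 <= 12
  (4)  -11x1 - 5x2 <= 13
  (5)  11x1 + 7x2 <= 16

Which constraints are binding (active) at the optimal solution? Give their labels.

Feasible corners and C = 5x1 - 8x2:
  (71/133, -87/133) → C = 1051/133
  (-14/3, 23/3) → C = -254/3
  (-1/2, -3/2) → C = 19/2

The minimum is at (-14/3, 23/3). Substituting into each constraint, equality holds for (1) and (4); the remaining constraints have slack.

(1) and (4)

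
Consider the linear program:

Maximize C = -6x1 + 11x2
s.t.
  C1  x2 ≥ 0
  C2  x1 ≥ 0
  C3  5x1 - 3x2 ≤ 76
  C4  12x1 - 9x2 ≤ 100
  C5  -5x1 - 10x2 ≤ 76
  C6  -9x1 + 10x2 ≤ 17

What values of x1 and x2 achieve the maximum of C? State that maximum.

Extreme points and C = -6x1 + 11x2:
  (0, 0) → C = 0
  (25/3, 0) → C = -50
  (0, 17/10) → C = 187/10
  (1153/39, 368/13) → C = 134

At the optimal vertex, 12x1 - 9x2 = 100 and -9x1 + 10x2 = 17.
Solving simultaneously gives x1 = 1153/39, x2 = 368/13.

x1 = 1153/39, x2 = 368/13, maximum C = 134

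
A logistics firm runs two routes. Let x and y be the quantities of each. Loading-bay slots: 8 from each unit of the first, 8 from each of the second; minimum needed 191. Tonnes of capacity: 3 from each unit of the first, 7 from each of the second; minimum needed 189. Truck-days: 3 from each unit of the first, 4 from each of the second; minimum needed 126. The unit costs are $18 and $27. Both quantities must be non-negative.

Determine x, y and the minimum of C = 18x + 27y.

Corner points and C = 18x + 27y:
  (0, 63/2) → C = 1701/2
  (63, 0) → C = 1134
  (14, 21) → C = 819
The feasible region is unbounded (it extends along (0, 1), (1, 0)), but C strictly increases along every unbounded feasible direction, so there is no improving ray and the minimum is attained at a vertex.

x = 14, y = 21, minimum C = 819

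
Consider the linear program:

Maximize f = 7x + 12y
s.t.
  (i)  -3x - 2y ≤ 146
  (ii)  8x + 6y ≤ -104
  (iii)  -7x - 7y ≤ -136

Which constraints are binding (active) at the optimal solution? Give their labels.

Vertices and f = 7x + 12y:
  (-334, 428) → f = 2798
  (-1294/7, 1430/7) → f = 8102/7
  (-772/7, 908/7) → f = 5492/7

The maximum is at (-334, 428). Substituting into each constraint, equality holds for (i) and (ii); the remaining constraints have slack.

(i) and (ii)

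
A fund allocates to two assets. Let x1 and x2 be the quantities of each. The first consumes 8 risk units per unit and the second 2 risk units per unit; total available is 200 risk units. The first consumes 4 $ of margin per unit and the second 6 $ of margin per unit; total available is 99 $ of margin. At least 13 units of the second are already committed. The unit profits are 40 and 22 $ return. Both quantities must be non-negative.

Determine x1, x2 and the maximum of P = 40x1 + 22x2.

x1 = 21/4, x2 = 13, maximum P = 496

Feasible corners and P = 40x1 + 22x2:
  (0, 33/2) → P = 363
  (0, 13) → P = 286
  (21/4, 13) → P = 496

At the optimal vertex, 4x1 + 6x2 = 99 and x2 = 13.
Solving simultaneously gives x1 = 21/4, x2 = 13.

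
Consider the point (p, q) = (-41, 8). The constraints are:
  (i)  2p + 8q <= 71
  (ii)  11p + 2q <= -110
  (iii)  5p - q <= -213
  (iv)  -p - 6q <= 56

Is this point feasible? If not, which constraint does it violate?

feasible

(i): -18 ≤ 71 ✓
(ii): -435 ≤ -110 ✓
(iii): -213 ≤ -213 ✓
(iv): -7 ≤ 56 ✓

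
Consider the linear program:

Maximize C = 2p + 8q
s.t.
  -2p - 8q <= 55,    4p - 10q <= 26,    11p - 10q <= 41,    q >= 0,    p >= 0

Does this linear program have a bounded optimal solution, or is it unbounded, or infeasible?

unbounded

From the feasible point (41/11, 0), moving in the direction (0, 1) keeps every constraint satisfied while C increases without bound.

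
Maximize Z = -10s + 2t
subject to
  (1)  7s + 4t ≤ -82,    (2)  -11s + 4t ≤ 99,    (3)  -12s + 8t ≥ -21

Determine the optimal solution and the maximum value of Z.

Extreme points and Z = -10s + 2t:
  (-181/18, -209/72) → Z = 379/4
  (-11/2, -87/8) → Z = 133/4
  (-219/10, -1419/40) → Z = 2961/20

At the optimal vertex, -11s + 4t = 99 and -12s + 8t = -21.
Solving simultaneously gives s = -219/10, t = -1419/40.

s = -219/10, t = -1419/40, maximum Z = 2961/20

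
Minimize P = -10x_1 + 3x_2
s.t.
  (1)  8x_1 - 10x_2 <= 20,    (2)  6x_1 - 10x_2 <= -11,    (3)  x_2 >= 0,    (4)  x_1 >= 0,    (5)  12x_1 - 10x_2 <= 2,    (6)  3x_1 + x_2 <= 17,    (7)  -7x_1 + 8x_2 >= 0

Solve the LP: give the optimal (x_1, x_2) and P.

x_1 = 86/21, x_2 = 33/7, minimum P = -563/21

The binding constraints are 12x_1 - 10x_2 = 2 and 3x_1 + x_2 = 17.
Solving simultaneously gives x_1 = 86/21, x_2 = 33/7.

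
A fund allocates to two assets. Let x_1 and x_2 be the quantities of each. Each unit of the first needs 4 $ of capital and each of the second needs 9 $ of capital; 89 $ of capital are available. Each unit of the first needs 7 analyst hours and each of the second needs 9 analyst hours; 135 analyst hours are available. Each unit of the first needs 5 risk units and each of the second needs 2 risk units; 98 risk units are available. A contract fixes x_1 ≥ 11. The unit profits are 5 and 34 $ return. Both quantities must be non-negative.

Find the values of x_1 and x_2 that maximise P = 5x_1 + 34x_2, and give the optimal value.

Vertices and P = 5x_1 + 34x_2:
  (135/7, 0) → P = 675/7
  (11, 0) → P = 55
  (46/3, 83/27) → P = 4892/27
  (11, 5) → P = 225

The optimum lies where 4x_1 + 9x_2 = 89 and x_1 = 11.
Solving simultaneously gives x_1 = 11, x_2 = 5.

x_1 = 11, x_2 = 5, maximum P = 225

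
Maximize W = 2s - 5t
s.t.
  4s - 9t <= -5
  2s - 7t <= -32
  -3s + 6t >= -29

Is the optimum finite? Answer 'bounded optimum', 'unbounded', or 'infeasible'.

bounded optimum

Feasible corners and W = 2s - 5t:
  (253/10, 59/5) → W = -42/5
  (97, 131/3) → W = -73/3
The feasible region has finitely many vertices and no improving ray; the maximum is -42/5 at (253/10, 59/5).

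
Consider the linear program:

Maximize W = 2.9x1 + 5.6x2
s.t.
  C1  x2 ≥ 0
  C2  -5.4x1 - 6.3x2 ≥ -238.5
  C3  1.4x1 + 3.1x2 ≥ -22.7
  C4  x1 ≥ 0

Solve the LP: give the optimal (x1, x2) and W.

x1 = 0, x2 = 265/7, maximum W = 212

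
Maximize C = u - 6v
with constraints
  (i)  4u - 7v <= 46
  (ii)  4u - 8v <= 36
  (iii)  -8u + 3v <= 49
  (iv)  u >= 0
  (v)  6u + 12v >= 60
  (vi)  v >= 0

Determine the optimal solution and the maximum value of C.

The feasible region is unbounded (it extends along (7, 4), (3, 8)), but C strictly decreases along every unbounded feasible direction, so there is no improving ray and the maximum is attained at a vertex.

At the optimal vertex, 4u - 8v = 36 and 6u + 12v = 60.
Solving simultaneously gives u = 19/2, v = 1/4.

u = 19/2, v = 1/4, maximum C = 8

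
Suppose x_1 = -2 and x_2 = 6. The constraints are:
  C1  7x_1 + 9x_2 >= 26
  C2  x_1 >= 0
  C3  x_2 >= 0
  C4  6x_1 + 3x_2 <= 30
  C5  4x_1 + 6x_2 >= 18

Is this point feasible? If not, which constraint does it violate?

not feasible — violates C2

Constraint C2: x_1 = -2, which is not ≥ 0. All other constraints are satisfied.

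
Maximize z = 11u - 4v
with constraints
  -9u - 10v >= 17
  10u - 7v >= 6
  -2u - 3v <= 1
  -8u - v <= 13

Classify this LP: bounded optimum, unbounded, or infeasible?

infeasible

The boundaries -9u - 10v = 17 and 10u - 7v = 6 meet at (-59/163, -224/163), but that point violates -2u - 3v ≤ 1. Every candidate vertex is excluded by some other constraint, so the feasible region is empty.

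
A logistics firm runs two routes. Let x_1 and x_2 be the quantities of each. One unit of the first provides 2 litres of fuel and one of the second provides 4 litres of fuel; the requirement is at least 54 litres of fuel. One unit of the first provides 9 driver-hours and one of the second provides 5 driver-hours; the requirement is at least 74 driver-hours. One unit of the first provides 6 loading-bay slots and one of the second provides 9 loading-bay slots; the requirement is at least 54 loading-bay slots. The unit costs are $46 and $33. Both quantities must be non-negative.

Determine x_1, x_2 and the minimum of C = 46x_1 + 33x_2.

x_1 = 1, x_2 = 13, minimum C = 475

Feasible corners and C = 46x_1 + 33x_2:
  (0, 74/5) → C = 2442/5
  (27, 0) → C = 1242
  (1, 13) → C = 475
The feasible region is unbounded (it extends along (0, 1), (1, 0)), but C strictly increases along every unbounded feasible direction, so there is no improving ray and the minimum is attained at a vertex.

The binding constraints are 2x_1 + 4x_2 = 54 and 9x_1 + 5x_2 = 74.
Solving simultaneously gives x_1 = 1, x_2 = 13.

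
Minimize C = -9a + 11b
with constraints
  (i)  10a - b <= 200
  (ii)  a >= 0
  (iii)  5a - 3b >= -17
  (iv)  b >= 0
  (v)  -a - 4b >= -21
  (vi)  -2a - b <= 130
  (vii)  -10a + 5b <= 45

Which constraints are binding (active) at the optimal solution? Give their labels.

Feasible corners and C = -9a + 11b:
  (20, 0) → C = -180
  (821/41, 10/41) → C = -7279/41
  (0, 0) → C = 0
  (0, 21/4) → C = 231/4

The minimum is at (20, 0). Substituting into each constraint, equality holds for (i) and (iv); the remaining constraints have slack.

(i) and (iv)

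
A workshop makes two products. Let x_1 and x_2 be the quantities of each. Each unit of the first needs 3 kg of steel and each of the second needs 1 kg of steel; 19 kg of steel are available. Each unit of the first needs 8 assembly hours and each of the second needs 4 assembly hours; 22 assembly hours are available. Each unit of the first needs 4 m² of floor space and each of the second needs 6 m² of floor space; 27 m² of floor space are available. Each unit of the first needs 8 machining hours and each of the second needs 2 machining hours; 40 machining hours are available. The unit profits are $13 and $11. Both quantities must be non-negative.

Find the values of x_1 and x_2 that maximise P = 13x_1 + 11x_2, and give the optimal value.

Feasible corners and P = 13x_1 + 11x_2:
  (0, 0) → P = 0
  (0, 9/2) → P = 99/2
  (11/4, 0) → P = 143/4
  (3/4, 4) → P = 215/4

x_1 = 3/4, x_2 = 4, maximum P = 215/4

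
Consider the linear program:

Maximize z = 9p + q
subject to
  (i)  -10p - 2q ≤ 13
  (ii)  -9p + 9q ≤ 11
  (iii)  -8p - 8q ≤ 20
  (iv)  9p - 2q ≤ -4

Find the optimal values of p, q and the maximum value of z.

p = -2/9, q = 1, maximum z = -1

Vertices and z = 9p + q:
  (-139/108, -7/108) → z = -629/54
  (-1, -3/2) → z = -21/2
  (-2/9, 1) → z = -1
  (-9/11, -37/22) → z = -199/22

At the optimal vertex, -9p + 9q = 11 and 9p - 2q = -4.
Solving simultaneously gives p = -2/9, q = 1.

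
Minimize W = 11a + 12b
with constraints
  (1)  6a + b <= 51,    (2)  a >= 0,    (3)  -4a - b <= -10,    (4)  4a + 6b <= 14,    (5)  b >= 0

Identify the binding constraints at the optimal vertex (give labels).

(3) and (5)

Extreme points and W = 11a + 12b:
  (23/10, 4/5) → W = 349/10
  (5/2, 0) → W = 55/2
  (7/2, 0) → W = 77/2

The minimum is at (5/2, 0). Substituting into each constraint, equality holds for (3) and (5); the remaining constraints have slack.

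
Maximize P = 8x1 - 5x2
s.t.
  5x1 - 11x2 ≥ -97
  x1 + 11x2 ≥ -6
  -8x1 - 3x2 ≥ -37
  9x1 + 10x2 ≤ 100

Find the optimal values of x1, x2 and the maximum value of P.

x1 = 5, x2 = -1, maximum P = 45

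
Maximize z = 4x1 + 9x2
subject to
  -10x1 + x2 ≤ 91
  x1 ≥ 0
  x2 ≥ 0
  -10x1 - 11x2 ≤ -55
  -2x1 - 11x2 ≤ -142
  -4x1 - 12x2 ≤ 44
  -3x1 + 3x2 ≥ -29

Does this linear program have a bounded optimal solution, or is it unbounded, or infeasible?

unbounded

From the feasible point (0, 91), moving in the direction (3, 3) keeps every constraint satisfied while z increases without bound.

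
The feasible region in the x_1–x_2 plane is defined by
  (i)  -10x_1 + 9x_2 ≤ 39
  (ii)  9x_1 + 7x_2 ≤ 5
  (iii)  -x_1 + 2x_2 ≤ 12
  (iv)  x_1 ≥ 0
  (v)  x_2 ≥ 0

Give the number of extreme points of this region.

3

The feasible vertices (each the meet of two boundaries and inside every other half-plane) are:
  (0, 5/7)
  (5/9, 0)
  (0, 0)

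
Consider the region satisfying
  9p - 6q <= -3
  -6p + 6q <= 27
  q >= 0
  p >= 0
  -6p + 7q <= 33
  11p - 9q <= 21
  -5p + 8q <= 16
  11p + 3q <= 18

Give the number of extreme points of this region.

The feasible vertices (each the meet of two boundaries and inside every other half-plane) are:
  (0, 1/2)
  (33/31, 65/31)
  (0, 2)
  (96/103, 266/103)

4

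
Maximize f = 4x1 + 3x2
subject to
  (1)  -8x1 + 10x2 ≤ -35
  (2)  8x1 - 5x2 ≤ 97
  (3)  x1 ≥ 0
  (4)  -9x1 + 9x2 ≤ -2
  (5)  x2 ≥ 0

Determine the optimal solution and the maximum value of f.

x1 = 159/8, x2 = 62/5, maximum f = 1167/10

Feasible corners and f = 4x1 + 3x2:
  (159/8, 62/5) → f = 1167/10
  (35/8, 0) → f = 35/2
  (97/8, 0) → f = 97/2

The optimum lies where -8x1 + 10x2 = -35 and 8x1 - 5x2 = 97.
Solving simultaneously gives x1 = 159/8, x2 = 62/5.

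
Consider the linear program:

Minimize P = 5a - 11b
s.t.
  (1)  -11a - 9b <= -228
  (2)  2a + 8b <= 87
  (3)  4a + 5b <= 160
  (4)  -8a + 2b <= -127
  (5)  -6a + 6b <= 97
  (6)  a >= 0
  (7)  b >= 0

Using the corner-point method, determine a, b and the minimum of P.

a = 35/2, b = 13/2, minimum P = 16

Feasible corners and P = 5a - 11b:
  (1599/94, 427/94) → P = 1649/47
  (228/11, 0) → P = 1140/11
  (845/22, 14/11) → P = 3917/22
  (35/2, 13/2) → P = 16
  (40, 0) → P = 200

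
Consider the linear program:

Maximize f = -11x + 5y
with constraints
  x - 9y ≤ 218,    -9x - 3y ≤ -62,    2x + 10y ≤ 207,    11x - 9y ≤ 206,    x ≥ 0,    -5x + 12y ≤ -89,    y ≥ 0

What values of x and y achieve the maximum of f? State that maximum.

x = 89/5, y = 0, maximum f = -979/5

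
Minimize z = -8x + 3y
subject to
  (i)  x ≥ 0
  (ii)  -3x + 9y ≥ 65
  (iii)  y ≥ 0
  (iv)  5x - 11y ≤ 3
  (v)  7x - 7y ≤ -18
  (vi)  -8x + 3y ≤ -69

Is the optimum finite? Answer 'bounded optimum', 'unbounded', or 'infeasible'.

unbounded

From the feasible point (537/35, 627/35), moving in the direction (7, 7) keeps every constraint satisfied while z decreases without bound.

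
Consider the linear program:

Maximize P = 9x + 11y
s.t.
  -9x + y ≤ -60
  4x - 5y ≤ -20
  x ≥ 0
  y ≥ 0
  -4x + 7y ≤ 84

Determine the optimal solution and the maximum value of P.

Extreme points and P = 9x + 11y:
  (320/41, 420/41) → P = 7500/41
  (504/59, 996/59) → P = 15492/59
  (35, 32) → P = 667

The optimum lies where 4x - 5y = -20 and -4x + 7y = 84.
Solving simultaneously gives x = 35, y = 32.

x = 35, y = 32, maximum P = 667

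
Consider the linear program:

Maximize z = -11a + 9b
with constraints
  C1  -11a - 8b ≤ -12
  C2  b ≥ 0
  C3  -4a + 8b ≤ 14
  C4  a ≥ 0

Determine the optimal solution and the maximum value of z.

Corner points and z = -11a + 9b:
  (12/11, 0) → z = -12
  (0, 3/2) → z = 27/2
  (0, 7/4) → z = 63/4
The feasible region is unbounded (it extends along (2, 1), (1, 0)), but z strictly decreases along every unbounded feasible direction, so there is no improving ray and the maximum is attained at a vertex.

At the optimal vertex, -4a + 8b = 14 and a = 0.
Solving simultaneously gives a = 0, b = 7/4.

a = 0, b = 7/4, maximum z = 63/4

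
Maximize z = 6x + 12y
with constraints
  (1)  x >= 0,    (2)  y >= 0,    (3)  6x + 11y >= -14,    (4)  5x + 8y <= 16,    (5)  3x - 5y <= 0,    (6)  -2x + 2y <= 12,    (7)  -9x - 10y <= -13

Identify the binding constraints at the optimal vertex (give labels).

(1) and (4)

Extreme points and z = 6x + 12y:
  (0, 2) → z = 24
  (0, 13/10) → z = 78/5
  (80/49, 48/49) → z = 1056/49
  (13/15, 13/25) → z = 286/25

The maximum is at (0, 2). Substituting into each constraint, equality holds for (1) and (4); the remaining constraints have slack.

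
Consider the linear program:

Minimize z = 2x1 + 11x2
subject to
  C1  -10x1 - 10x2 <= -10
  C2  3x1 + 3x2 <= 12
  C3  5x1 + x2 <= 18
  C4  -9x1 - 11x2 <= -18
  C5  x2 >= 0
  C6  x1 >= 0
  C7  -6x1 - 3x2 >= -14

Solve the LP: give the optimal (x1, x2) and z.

Extreme points and z = 2x1 + 11x2:
  (0, 4) → z = 44
  (2/3, 10/3) → z = 38
  (2, 0) → z = 4
  (0, 18/11) → z = 18
  (7/3, 0) → z = 14/3

x1 = 2, x2 = 0, minimum z = 4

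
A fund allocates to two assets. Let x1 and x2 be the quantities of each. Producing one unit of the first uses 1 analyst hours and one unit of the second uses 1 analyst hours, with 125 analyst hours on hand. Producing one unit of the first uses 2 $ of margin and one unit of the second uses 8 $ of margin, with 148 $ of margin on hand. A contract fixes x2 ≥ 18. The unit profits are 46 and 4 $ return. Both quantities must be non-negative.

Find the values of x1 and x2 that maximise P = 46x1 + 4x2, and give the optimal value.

x1 = 2, x2 = 18, maximum P = 164

Vertices and P = 46x1 + 4x2:
  (0, 37/2) → P = 74
  (0, 18) → P = 72
  (2, 18) → P = 164

The binding constraints are 2x1 + 8x2 = 148 and x2 = 18.
Solving simultaneously gives x1 = 2, x2 = 18.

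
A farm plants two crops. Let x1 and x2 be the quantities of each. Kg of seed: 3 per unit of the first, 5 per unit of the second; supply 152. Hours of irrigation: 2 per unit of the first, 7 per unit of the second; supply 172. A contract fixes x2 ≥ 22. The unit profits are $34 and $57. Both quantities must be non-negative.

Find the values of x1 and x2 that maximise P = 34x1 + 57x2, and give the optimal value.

x1 = 9, x2 = 22, maximum P = 1560

Vertices and P = 34x1 + 57x2:
  (0, 172/7) → P = 9804/7
  (0, 22) → P = 1254
  (9, 22) → P = 1560

At the optimal vertex, 2x1 + 7x2 = 172 and x2 = 22.
Solving simultaneously gives x1 = 9, x2 = 22.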